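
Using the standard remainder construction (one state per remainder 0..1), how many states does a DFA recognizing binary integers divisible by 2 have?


Divisibility by 2 is tracked via the remainder mod 2: 0, 1, ..., 1
The construction assigns one state to each remainder
Number of remainders = 2

2


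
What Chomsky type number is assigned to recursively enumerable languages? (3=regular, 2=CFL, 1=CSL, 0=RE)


Chomsky hierarchy levels:
  Type 3: Regular (DFA/NFA/regex)
  Type 2: Context-free (PDA)
  Type 1: Context-sensitive
  Type 0: Recursively enumerable (TM)
'recursively enumerable' corresponds to Type 0

0


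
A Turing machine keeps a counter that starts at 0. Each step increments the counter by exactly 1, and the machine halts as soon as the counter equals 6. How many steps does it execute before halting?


Counter starts at 0. Counting sequence:
  Step 1: counter = 1
  Step 2: counter = 2
  Step 3: counter = 3
  Step 4: counter = 4
  Step 5: counter = 5
  Step 6: counter = 6
Counter reached 6 -> halt
Total steps = 6

6


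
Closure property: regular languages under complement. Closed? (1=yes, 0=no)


Regular languages are closed under:
- Union (DFA product construction)
- Intersection (DFA product construction)
- Complement (swap accept/reject states)
- Concatenation (NFA construction)
- Kleene star (NFA construction)
complement is in this list
Therefore: closed

1


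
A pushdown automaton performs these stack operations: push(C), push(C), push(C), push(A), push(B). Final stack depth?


Tracing stack operations:
  push(C) -> stack = [C], depth=1
  push(C) -> stack = [C,C], depth=2
  push(C) -> stack = [C,C,C], depth=3
  push(A) -> stack = [C,C,C,A], depth=4
  push(B) -> stack = [C,C,C,A,B], depth=5
Final depth = 5

5


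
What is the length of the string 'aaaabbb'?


String: 'aaaabbb'
Counting characters:
  'a' appears 4 time(s)
  'b' appears 3 time(s)
Total length = 4 + 3 = 7

7


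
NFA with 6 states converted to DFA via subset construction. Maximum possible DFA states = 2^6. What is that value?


NFA has 6 states
Subset construction: each DFA state = subset of NFA states
Maximum subsets = 2^6
2^6 = 64

64


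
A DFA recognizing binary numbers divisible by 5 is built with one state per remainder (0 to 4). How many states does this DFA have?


Divisibility by 5 is tracked via the remainder mod 5: 0, 1, ..., 4
The construction assigns one state to each remainder
Number of remainders = 5

5


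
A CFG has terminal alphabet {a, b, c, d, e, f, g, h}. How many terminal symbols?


Terminal symbols: a, b, c, d, e, f, g, h
Counting each: a (#1), b (#2), c (#3), d (#4), e (#5), f (#6), g (#7), h (#8)
Total = 8

8


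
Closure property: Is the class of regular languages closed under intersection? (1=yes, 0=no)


Regular languages are closed under all standard operations:
- Union: Yes (product construction)
- Intersection: Yes (product construction)
- Complement: Yes (swap accept/reject)
- Concatenation: Yes (NFA construction)
Operation: intersection -> Closed

1


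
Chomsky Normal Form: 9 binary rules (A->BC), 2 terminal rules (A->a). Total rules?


CNF allows two rule forms:
  A -> BC (binary): 9 rules
  A -> a (terminal): 2 rules
Total = 9 + 2 = 11

11


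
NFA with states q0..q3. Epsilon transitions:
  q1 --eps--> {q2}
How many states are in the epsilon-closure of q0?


Starting from q0
Initialize closure = {q0}
q0 has no outgoing epsilon transitions -> nothing to add
Final closure: {q0}
Size = 1

1


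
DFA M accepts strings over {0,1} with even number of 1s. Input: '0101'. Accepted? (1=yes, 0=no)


DFA has 2 states: q_even (start, accept=yes) and q_odd
Processing string '0101' character by character:
  Position 0: read '0', 1-count=0 -> q_even (no change)
  Position 1: read '1', 1-count=1 -> q_odd
  Position 2: read '0', 1-count=1 -> q_odd (no change)
  Position 3: read '1', 1-count=2 -> q_even
Final state: q_even, total 1s = 2 (even); the DFA requires an even count -> accept

1


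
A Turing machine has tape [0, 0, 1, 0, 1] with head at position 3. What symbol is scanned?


Tape: [0, 0, 1, 0, 1]
Positions: 0 1 2 3 4
Values:    0 0 1 0 1
Head at position 3
tape[3] = 0

0


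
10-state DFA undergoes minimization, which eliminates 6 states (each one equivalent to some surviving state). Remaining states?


Original DFA: 10 states
Redundant states removed: 6
Minimized states = original - removed
= 10 - 6
= 4

4


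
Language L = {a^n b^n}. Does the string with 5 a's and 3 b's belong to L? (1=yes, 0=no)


Language requires equal numbers of a's and b's
PDA pushes for each 'a', pops for each 'b'
Number of a's = 5
Number of b's = 3
5 != 3 -> Reject

0


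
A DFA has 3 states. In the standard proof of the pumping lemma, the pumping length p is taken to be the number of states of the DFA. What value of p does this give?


Pumping lemma for regular languages (standard proof):
Take p = |Q|, the number of DFA states.
Any string of length >= |Q| passes through |Q|+1 states while reading its first |Q| symbols,
so by pigeonhole some state repeats, giving the loop that can be pumped.
Here |Q| = 3
Therefore the proof uses p = 3

3


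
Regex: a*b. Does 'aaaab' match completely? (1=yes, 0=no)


Pattern: a*b
String: 'aaaab'
Pattern requires: zero or more 'a's followed by exactly one 'b'
Found 4 leading 'a's
Remaining: 'b'
Remaining is exactly 'b' -> match
Result: 1

1


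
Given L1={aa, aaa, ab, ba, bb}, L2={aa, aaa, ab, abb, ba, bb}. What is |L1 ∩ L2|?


L1 = {aa, aaa, ab, ba, bb}
L2 = {aa, aaa, ab, abb, ba, bb}
Checking each string in L1 against L2:
  'aa': in L2? Yes
  'aaa': in L2? Yes
  'ab': in L2? Yes
  'ba': in L2? Yes
  'bb': in L2? Yes
Intersection = {aa, aaa, ab, ba, bb}
|L1 ∩ L2| = 5

5


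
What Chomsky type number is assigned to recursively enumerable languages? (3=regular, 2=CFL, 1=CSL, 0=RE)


Chomsky hierarchy levels:
  Type 3: Regular (DFA/NFA/regex)
  Type 2: Context-free (PDA)
  Type 1: Context-sensitive
  Type 0: Recursively enumerable (TM)
'recursively enumerable' corresponds to Type 0

0


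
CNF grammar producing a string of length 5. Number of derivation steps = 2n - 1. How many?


Chomsky Normal Form derivation:
String length n = 5
Each step either:
  - Splits a nonterminal into two (n-1 such steps)
  - Converts a nonterminal to terminal (n such steps)
Total = (n-1) + n = 2n - 1
= 2(5) - 1
= 10 - 1
= 9

9


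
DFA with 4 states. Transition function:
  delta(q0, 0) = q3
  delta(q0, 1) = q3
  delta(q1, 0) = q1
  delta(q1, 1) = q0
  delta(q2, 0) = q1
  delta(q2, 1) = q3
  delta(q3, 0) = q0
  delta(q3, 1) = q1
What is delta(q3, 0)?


Looking up transition function:
delta(q3, 0) in the table
Row: q3, Column: 0
Result: q0

q0


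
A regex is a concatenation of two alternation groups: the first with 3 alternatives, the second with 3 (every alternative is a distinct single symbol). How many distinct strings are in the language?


First group: 3 alternatives
Second group: 3 alternatives
Concatenation: each choice from group 1 pairs with each from group 2
Total = 3 x 3 = 9

9


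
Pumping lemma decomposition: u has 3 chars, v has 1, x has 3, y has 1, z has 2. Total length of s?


|s| = |u| + |v| + |x| + |y| + |z|
= 3 + 1 + 3 + 1 + 2
= 4 + 3 + 3
= 7 + 3
= 10

10


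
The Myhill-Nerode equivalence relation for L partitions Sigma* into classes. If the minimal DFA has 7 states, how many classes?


Myhill-Nerode theorem:
Number of equivalence classes = number of states in minimal DFA
Minimal DFA states = 7
Therefore equivalence classes = 7

7


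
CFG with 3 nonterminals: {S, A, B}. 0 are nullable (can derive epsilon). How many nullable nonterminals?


Nonterminals: {S, A, B}
A nonterminal is nullable if it can derive epsilon
Counting nullable nonterminals: 0
Total nullable = 0

0


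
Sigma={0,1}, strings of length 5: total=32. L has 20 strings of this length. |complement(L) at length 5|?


Alphabet: {0,1}
String length: 5
Total strings of length 5 = 2^5 = 32
Strings in L = 20
Complement = total - |L|
= 32 - 20
= 12

12


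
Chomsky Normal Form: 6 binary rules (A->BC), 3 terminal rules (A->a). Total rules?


CNF allows two rule forms:
  A -> BC (binary): 6 rules
  A -> a (terminal): 3 rules
Total = 6 + 3 = 9

9


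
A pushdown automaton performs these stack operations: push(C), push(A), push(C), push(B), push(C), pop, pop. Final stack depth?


Tracing stack operations:
  push(C) -> stack = [C], depth=1
  push(A) -> stack = [C,A], depth=2
  push(C) -> stack = [C,A,C], depth=3
  push(B) -> stack = [C,A,C,B], depth=4
  push(C) -> stack = [C,A,C,B,C], depth=5
  pop -> removed C, stack = [C,A,C,B], depth=4
  pop -> removed B, stack = [C,A,C], depth=3
Final depth = 3

3


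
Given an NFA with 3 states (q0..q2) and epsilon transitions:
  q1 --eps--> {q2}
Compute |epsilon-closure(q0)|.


Starting from q0
Initialize closure = {q0}
q0 has no outgoing epsilon transitions -> nothing to add
Final closure: {q0}
Size = 1

1


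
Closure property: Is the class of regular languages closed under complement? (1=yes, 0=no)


Regular languages are closed under all standard operations:
- Union: Yes (product construction)
- Intersection: Yes (product construction)
- Complement: Yes (swap accept/reject)
- Concatenation: Yes (NFA construction)
Operation: complement -> Closed

1


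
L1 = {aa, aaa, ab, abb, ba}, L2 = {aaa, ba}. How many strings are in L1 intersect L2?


L1 = {aa, aaa, ab, abb, ba}
L2 = {aaa, ba}
Checking each string in L1 against L2:
  'aa': in L2? No
  'aaa': in L2? Yes
  'ab': in L2? No
  'abb': in L2? No
  'ba': in L2? Yes
Intersection = {aaa, ba}
|L1 ∩ L2| = 2

2


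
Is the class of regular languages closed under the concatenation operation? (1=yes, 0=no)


Regular languages are closed under:
- Union (DFA product construction)
- Intersection (DFA product construction)
- Complement (swap accept/reject states)
- Concatenation (NFA construction)
- Kleene star (NFA construction)
concatenation is in this list
Therefore: closed

1


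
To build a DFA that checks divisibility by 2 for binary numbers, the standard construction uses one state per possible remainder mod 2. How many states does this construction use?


Divisibility by 2 is tracked via the remainder mod 2: 0, 1, ..., 1
The construction assigns one state to each remainder
Number of remainders = 2

2


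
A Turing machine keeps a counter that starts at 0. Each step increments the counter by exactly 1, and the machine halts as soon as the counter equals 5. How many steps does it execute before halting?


Counter starts at 0. Counting sequence:
  Step 1: counter = 1
  Step 2: counter = 2
  Step 3: counter = 3
  Step 4: counter = 4
  Step 5: counter = 5
Counter reached 5 -> halt
Total steps = 5

5


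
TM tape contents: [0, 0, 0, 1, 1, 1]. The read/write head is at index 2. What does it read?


Tape: [0, 0, 0, 1, 1, 1]
Positions: 0 1 2 3 4 5
Values:    0 0 0 1 1 1
Head at position 2
tape[2] = 0

0


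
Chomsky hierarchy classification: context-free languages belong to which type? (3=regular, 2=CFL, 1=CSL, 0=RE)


Chomsky hierarchy levels:
  Type 3: Regular (DFA/NFA/regex)
  Type 2: Context-free (PDA)
  Type 1: Context-sensitive
  Type 0: Recursively enumerable (TM)
'context-free' corresponds to Type 2

2


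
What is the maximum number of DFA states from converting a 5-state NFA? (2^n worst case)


NFA has 5 states
Subset construction: each DFA state = subset of NFA states
Maximum subsets = 2^5
2^5 = 32

32


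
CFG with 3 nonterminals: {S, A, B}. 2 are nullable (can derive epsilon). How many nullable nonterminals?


Nonterminals: {S, A, B}
A nonterminal is nullable if it can derive epsilon
Counting nullable nonterminals: 2
Total nullable = 2

2


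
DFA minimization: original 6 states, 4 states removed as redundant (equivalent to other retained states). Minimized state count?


Original DFA: 6 states
Redundant states removed: 4
Minimized states = original - removed
= 6 - 4
= 2

2


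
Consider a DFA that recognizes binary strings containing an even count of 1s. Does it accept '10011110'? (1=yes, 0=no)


DFA has 2 states: q_even (start, accept=yes) and q_odd
Processing string '10011110' character by character:
  Position 0: read '1', 1-count=1 -> q_odd
  Position 1: read '0', 1-count=1 -> q_odd (no change)
  Position 2: read '0', 1-count=1 -> q_odd (no change)
  Position 3: read '1', 1-count=2 -> q_even
  Position 4: read '1', 1-count=3 -> q_odd
  Position 5: read '1', 1-count=4 -> q_even
  Position 6: read '1', 1-count=5 -> q_odd
  Position 7: read '0', 1-count=5 -> q_odd (no change)
Final state: q_odd, total 1s = 5 (odd); the DFA requires an even count -> reject

0


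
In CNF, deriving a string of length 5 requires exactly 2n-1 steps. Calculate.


Chomsky Normal Form derivation:
String length n = 5
Each step either:
  - Splits a nonterminal into two (n-1 such steps)
  - Converts a nonterminal to terminal (n such steps)
Total = (n-1) + n = 2n - 1
= 2(5) - 1
= 10 - 1
= 9

9


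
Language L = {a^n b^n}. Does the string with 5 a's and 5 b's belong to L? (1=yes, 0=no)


Language requires equal numbers of a's and b's
PDA pushes for each 'a', pops for each 'b'
Number of a's = 5
Number of b's = 5
5 == 5 -> Accept

1


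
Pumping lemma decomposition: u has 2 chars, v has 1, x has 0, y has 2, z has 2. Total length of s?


|s| = |u| + |v| + |x| + |y| + |z|
= 2 + 1 + 0 + 2 + 2
= 3 + 0 + 4
= 3 + 4
= 7

7


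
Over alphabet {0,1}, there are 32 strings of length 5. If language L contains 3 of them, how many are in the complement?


Alphabet: {0,1}
String length: 5
Total strings of length 5 = 2^5 = 32
Strings in L = 3
Complement = total - |L|
= 32 - 3
= 29

29


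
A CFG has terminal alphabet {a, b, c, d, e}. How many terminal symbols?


Terminal symbols: a, b, c, d, e
Counting each: a (#1), b (#2), c (#3), d (#4), e (#5)
Total = 5

5


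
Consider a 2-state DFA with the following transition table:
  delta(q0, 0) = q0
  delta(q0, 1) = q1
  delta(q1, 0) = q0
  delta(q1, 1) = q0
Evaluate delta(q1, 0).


Looking up transition function:
delta(q1, 0) in the table
Row: q1, Column: 0
Result: q0

q0


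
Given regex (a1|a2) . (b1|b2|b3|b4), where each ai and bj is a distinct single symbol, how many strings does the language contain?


First group: 2 alternatives
Second group: 4 alternatives
Concatenation: each choice from group 1 pairs with each from group 2
Total = 2 x 4 = 8

8


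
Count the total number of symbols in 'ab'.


String: 'ab'
Counting characters:
  'a' appears 1 time(s)
  'b' appears 1 time(s)
Total length = 1 + 1 = 2

2


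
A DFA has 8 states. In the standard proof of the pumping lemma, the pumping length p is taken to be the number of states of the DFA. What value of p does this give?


Pumping lemma for regular languages (standard proof):
Take p = |Q|, the number of DFA states.
Any string of length >= |Q| passes through |Q|+1 states while reading its first |Q| symbols,
so by pigeonhole some state repeats, giving the loop that can be pumped.
Here |Q| = 8
Therefore the proof uses p = 8

8


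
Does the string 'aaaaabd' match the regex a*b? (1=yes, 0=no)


Pattern: a*b
String: 'aaaaabd'
Pattern requires: zero or more 'a's followed by exactly one 'b'
Found 5 leading 'a's
Remaining: 'bd'
Remaining is not 'b' -> no match
Result: 0

0


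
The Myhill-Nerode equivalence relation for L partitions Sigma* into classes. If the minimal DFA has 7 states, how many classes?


Myhill-Nerode theorem:
Number of equivalence classes = number of states in minimal DFA
Minimal DFA states = 7
Therefore equivalence classes = 7

7


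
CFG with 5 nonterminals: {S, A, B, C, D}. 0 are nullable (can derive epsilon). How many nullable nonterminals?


Nonterminals: {S, A, B, C, D}
A nonterminal is nullable if it can derive epsilon
Counting nullable nonterminals: 0
Total nullable = 0

0


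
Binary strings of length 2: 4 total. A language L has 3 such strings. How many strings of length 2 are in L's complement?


Alphabet: {0,1}
String length: 2
Total strings of length 2 = 2^2 = 4
Strings in L = 3
Complement = total - |L|
= 4 - 3
= 1

1


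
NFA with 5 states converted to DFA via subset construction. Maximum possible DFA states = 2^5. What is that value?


NFA has 5 states
Subset construction: each DFA state = subset of NFA states
Maximum subsets = 2^5
2^5 = 32

32


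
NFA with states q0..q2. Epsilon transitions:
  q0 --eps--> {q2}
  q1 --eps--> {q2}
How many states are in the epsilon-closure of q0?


Starting from q0
Initialize closure = {q0}
Follow epsilon from q0 -> add q2
Final closure: {q0, q2}
Size = 2

2


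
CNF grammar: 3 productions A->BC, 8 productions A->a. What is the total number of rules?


CNF allows two rule forms:
  A -> BC (binary): 3 rules
  A -> a (terminal): 8 rules
Total = 3 + 8 = 11

11


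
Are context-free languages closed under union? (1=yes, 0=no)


CFL closure properties:
  Closed under: union, concatenation, Kleene star
  NOT closed under: intersection, complement
Operation 'union' is in closed list -> Yes (closed)

1


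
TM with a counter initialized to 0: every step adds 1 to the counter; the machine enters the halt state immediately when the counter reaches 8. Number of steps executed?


Counter starts at 0. Counting sequence:
  Step 1: counter = 1
  Step 2: counter = 2
  Step 3: counter = 3
  Step 4: counter = 4
  Step 5: counter = 5
  Step 6: counter = 6
  Step 7: counter = 7
  Step 8: counter = 8
Counter reached 8 -> halt
Total steps = 8

8


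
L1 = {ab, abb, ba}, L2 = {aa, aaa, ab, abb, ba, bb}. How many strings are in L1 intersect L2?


L1 = {ab, abb, ba}
L2 = {aa, aaa, ab, abb, ba, bb}
Checking each string in L1 against L2:
  'ab': in L2? Yes
  'abb': in L2? Yes
  'ba': in L2? Yes
Intersection = {ab, abb, ba}
|L1 ∩ L2| = 3

3


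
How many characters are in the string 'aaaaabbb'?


String: 'aaaaabbb'
Counting characters:
  'a' appears 5 time(s)
  'b' appears 3 time(s)
Total length = 5 + 3 = 8

8


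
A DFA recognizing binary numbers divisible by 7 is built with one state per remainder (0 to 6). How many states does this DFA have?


Divisibility by 7 is tracked via the remainder mod 7: 0, 1, ..., 6
The construction assigns one state to each remainder
Number of remainders = 7

7


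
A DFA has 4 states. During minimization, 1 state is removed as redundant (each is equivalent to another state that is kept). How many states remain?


Original DFA: 4 states
Redundant states removed: 1
Minimized states = original - removed
= 4 - 1
= 3

3


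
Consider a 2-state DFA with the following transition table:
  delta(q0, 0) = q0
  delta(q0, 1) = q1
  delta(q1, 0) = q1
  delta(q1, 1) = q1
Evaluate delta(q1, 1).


Looking up transition function:
delta(q1, 1) in the table
Row: q1, Column: 1
Result: q1

q1


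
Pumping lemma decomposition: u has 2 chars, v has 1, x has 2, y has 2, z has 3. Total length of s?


|s| = |u| + |v| + |x| + |y| + |z|
= 2 + 1 + 2 + 2 + 3
= 3 + 2 + 5
= 5 + 5
= 10

10


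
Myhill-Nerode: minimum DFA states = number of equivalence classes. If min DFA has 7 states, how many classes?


Myhill-Nerode theorem:
Number of equivalence classes = number of states in minimal DFA
Minimal DFA states = 7
Therefore equivalence classes = 7

7


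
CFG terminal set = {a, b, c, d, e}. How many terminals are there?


Terminal symbols: a, b, c, d, e
Counting each: a (#1), b (#2), c (#3), d (#4), e (#5)
Total = 5

5


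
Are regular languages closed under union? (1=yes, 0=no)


Regular languages are closed under:
- Union (DFA product construction)
- Intersection (DFA product construction)
- Complement (swap accept/reject states)
- Concatenation (NFA construction)
- Kleene star (NFA construction)
union is in this list
Therefore: closed

1


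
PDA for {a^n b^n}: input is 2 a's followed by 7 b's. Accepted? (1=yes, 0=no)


Language requires equal numbers of a's and b's
PDA pushes for each 'a', pops for each 'b'
Number of a's = 2
Number of b's = 7
2 != 7 -> Reject

0


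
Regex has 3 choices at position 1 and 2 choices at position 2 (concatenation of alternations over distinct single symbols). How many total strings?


First group: 3 alternatives
Second group: 2 alternatives
Concatenation: each choice from group 1 pairs with each from group 2
Total = 3 x 2 = 6

6


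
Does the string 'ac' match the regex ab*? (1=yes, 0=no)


Pattern: ab*
String: 'ac'
Pattern requires: exactly one 'a' followed by zero or more 'b's
First char is 'a' -> OK
Rest 'c': all b's? No
Result: 0

0


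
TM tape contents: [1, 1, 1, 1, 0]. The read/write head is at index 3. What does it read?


Tape: [1, 1, 1, 1, 0]
Positions: 0 1 2 3 4
Values:    1 1 1 1 0
Head at position 3
tape[3] = 1

1


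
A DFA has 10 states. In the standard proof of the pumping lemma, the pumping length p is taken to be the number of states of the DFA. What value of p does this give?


Pumping lemma for regular languages (standard proof):
Take p = |Q|, the number of DFA states.
Any string of length >= |Q| passes through |Q|+1 states while reading its first |Q| symbols,
so by pigeonhole some state repeats, giving the loop that can be pumped.
Here |Q| = 10
Therefore the proof uses p = 10

10


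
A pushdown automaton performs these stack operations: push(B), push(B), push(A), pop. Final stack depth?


Tracing stack operations:
  push(B) -> stack = [B], depth=1
  push(B) -> stack = [B,B], depth=2
  push(A) -> stack = [B,B,A], depth=3
  pop -> removed A, stack = [B,B], depth=2
Final depth = 2

2


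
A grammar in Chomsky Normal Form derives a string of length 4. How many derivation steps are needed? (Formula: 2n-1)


Chomsky Normal Form derivation:
String length n = 4
Each step either:
  - Splits a nonterminal into two (n-1 such steps)
  - Converts a nonterminal to terminal (n such steps)
Total = (n-1) + n = 2n - 1
= 2(4) - 1
= 8 - 1
= 7

7


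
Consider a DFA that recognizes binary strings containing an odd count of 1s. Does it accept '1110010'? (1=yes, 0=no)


DFA has 2 states: q_even (start, accept=no) and q_odd
Processing string '1110010' character by character:
  Position 0: read '1', 1-count=1 -> q_odd
  Position 1: read '1', 1-count=2 -> q_even
  Position 2: read '1', 1-count=3 -> q_odd
  Position 3: read '0', 1-count=3 -> q_odd (no change)
  Position 4: read '0', 1-count=3 -> q_odd (no change)
  Position 5: read '1', 1-count=4 -> q_even
  Position 6: read '0', 1-count=4 -> q_even (no change)
Final state: q_even, total 1s = 4 (even); the DFA requires an odd count -> reject

0


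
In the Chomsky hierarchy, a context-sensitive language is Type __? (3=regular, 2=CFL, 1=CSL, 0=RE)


Chomsky hierarchy levels:
  Type 3: Regular (DFA/NFA/regex)
  Type 2: Context-free (PDA)
  Type 1: Context-sensitive
  Type 0: Recursively enumerable (TM)
'context-sensitive' corresponds to Type 1

1


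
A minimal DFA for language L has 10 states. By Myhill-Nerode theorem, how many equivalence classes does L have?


Myhill-Nerode theorem:
Number of equivalence classes = number of states in minimal DFA
Minimal DFA states = 10
Therefore equivalence classes = 10

10


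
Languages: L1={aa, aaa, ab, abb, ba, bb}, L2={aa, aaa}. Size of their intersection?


L1 = {aa, aaa, ab, abb, ba, bb}
L2 = {aa, aaa}
Checking each string in L1 against L2:
  'aa': in L2? Yes
  'aaa': in L2? Yes
  'ab': in L2? No
  'abb': in L2? No
  'ba': in L2? No
  'bb': in L2? No
Intersection = {aa, aaa}
|L1 ∩ L2| = 2

2


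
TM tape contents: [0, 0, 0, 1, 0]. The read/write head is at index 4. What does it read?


Tape: [0, 0, 0, 1, 0]
Positions: 0 1 2 3 4
Values:    0 0 0 1 0
Head at position 4
tape[4] = 0

0


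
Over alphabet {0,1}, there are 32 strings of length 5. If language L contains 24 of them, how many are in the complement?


Alphabet: {0,1}
String length: 5
Total strings of length 5 = 2^5 = 32
Strings in L = 24
Complement = total - |L|
= 32 - 24
= 8

8


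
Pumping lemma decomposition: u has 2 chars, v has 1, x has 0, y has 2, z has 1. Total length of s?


|s| = |u| + |v| + |x| + |y| + |z|
= 2 + 1 + 0 + 2 + 1
= 3 + 0 + 3
= 3 + 3
= 6

6


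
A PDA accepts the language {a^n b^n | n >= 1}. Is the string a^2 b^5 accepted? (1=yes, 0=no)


Language requires equal numbers of a's and b's
PDA pushes for each 'a', pops for each 'b'
Number of a's = 2
Number of b's = 5
2 != 5 -> Reject

0


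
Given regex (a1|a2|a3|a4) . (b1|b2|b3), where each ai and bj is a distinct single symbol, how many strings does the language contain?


First group: 4 alternatives
Second group: 3 alternatives
Concatenation: each choice from group 1 pairs with each from group 2
Total = 4 x 3 = 12

12


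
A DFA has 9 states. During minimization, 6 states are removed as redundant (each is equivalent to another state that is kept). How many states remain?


Original DFA: 9 states
Redundant states removed: 6
Minimized states = original - removed
= 9 - 6
= 3

3


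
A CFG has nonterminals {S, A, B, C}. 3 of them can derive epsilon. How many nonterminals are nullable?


Nonterminals: {S, A, B, C}
A nonterminal is nullable if it can derive epsilon
Counting nullable nonterminals: 3
Total nullable = 3

3


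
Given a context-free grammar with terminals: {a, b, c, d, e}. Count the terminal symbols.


Terminal symbols: a, b, c, d, e
Counting each: a (#1), b (#2), c (#3), d (#4), e (#5)
Total = 5

5


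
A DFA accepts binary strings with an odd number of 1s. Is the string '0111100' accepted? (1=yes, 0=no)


DFA has 2 states: q_even (start, accept=no) and q_odd
Processing string '0111100' character by character:
  Position 0: read '0', 1-count=0 -> q_even (no change)
  Position 1: read '1', 1-count=1 -> q_odd
  Position 2: read '1', 1-count=2 -> q_even
  Position 3: read '1', 1-count=3 -> q_odd
  Position 4: read '1', 1-count=4 -> q_even
  Position 5: read '0', 1-count=4 -> q_even (no change)
  Position 6: read '0', 1-count=4 -> q_even (no change)
Final state: q_even, total 1s = 4 (even); the DFA requires an odd count -> reject

0


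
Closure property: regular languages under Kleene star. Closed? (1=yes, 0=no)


Regular languages are closed under:
- Union (DFA product construction)
- Intersection (DFA product construction)
- Complement (swap accept/reject states)
- Concatenation (NFA construction)
- Kleene star (NFA construction)
Kleene star is in this list
Therefore: closed

1


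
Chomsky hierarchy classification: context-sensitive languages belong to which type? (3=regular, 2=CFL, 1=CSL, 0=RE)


Chomsky hierarchy levels:
  Type 3: Regular (DFA/NFA/regex)
  Type 2: Context-free (PDA)
  Type 1: Context-sensitive
  Type 0: Recursively enumerable (TM)
'context-sensitive' corresponds to Type 1

1


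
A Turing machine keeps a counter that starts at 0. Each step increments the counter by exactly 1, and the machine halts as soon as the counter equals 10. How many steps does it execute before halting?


Counter starts at 0. Counting sequence:
  Step 1: counter = 1
  Step 2: counter = 2
  Step 3: counter = 3
  Step 4: counter = 4
  Step 5: counter = 5
  Step 6: counter = 6
  ...
  Step 10: counter = 10
Counter reached 10 -> halt
Total steps = 10

10


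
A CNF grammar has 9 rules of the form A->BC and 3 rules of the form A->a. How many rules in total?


CNF allows two rule forms:
  A -> BC (binary): 9 rules
  A -> a (terminal): 3 rules
Total = 9 + 3 = 12

12


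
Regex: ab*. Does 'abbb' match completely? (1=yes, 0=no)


Pattern: ab*
String: 'abbb'
Pattern requires: exactly one 'a' followed by zero or more 'b's
First char is 'a' -> OK
Rest 'bbb': all b's? Yes
Result: 1

1


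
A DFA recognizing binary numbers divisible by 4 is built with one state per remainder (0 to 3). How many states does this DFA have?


Divisibility by 4 is tracked via the remainder mod 4: 0, 1, ..., 3
The construction assigns one state to each remainder
Number of remainders = 4

4


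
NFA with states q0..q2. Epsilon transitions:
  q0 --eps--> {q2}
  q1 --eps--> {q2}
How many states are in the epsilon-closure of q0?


Starting from q0
Initialize closure = {q0}
Follow epsilon from q0 -> add q2
Final closure: {q0, q2}
Size = 2

2


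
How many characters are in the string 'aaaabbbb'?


String: 'aaaabbbb'
Counting characters:
  'a' appears 4 time(s)
  'b' appears 4 time(s)
Total length = 4 + 4 = 8

8


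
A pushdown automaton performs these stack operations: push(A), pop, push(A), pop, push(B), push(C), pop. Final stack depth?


Tracing stack operations:
  push(A) -> stack = [A], depth=1
  pop -> removed A, stack = [], depth=0
  push(A) -> stack = [A], depth=1
  pop -> removed A, stack = [], depth=0
  push(B) -> stack = [B], depth=1
  push(C) -> stack = [B,C], depth=2
  pop -> removed C, stack = [B], depth=1
Final depth = 1

1


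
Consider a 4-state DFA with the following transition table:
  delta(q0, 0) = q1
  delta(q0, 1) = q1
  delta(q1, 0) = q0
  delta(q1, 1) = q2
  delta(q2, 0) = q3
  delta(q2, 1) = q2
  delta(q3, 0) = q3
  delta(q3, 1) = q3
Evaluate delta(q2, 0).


Looking up transition function:
delta(q2, 0) in the table
Row: q2, Column: 0
Result: q3

q3


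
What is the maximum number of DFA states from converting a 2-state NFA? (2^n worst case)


NFA has 2 states
Subset construction: each DFA state = subset of NFA states
Maximum subsets = 2^2
2^2 = 4

4


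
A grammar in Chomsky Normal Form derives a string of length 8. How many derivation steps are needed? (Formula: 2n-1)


Chomsky Normal Form derivation:
String length n = 8
Each step either:
  - Splits a nonterminal into two (n-1 such steps)
  - Converts a nonterminal to terminal (n such steps)
Total = (n-1) + n = 2n - 1
= 2(8) - 1
= 16 - 1
= 15

15


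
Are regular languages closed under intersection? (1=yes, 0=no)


Regular languages are closed under all standard operations:
- Union: Yes (product construction)
- Intersection: Yes (product construction)
- Complement: Yes (swap accept/reject)
- Concatenation: Yes (NFA construction)
Operation: intersection -> Closed

1


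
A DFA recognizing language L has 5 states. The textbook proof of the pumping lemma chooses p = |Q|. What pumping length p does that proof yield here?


Pumping lemma for regular languages (standard proof):
Take p = |Q|, the number of DFA states.
Any string of length >= |Q| passes through |Q|+1 states while reading its first |Q| symbols,
so by pigeonhole some state repeats, giving the loop that can be pumped.
Here |Q| = 5
Therefore the proof uses p = 5

5


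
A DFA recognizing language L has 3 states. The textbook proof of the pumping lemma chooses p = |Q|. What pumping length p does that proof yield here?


Pumping lemma for regular languages (standard proof):
Take p = |Q|, the number of DFA states.
Any string of length >= |Q| passes through |Q|+1 states while reading its first |Q| symbols,
so by pigeonhole some state repeats, giving the loop that can be pumped.
Here |Q| = 3
Therefore the proof uses p = 3

3


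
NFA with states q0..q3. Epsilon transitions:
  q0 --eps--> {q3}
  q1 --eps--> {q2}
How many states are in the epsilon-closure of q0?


Starting from q0
Initialize closure = {q0}
Follow epsilon from q0 -> add q3
Final closure: {q0, q3}
Size = 2

2


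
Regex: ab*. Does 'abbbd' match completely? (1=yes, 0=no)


Pattern: ab*
String: 'abbbd'
Pattern requires: exactly one 'a' followed by zero or more 'b's
First char is 'a' -> OK
Rest 'bbbd': all b's? No
Result: 0

0


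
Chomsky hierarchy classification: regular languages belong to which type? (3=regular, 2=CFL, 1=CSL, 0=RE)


Chomsky hierarchy levels:
  Type 3: Regular (DFA/NFA/regex)
  Type 2: Context-free (PDA)
  Type 1: Context-sensitive
  Type 0: Recursively enumerable (TM)
'regular' corresponds to Type 3

3


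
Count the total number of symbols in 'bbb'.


String: 'bbb'
Counting characters:
  'b' appears 3 time(s)
Total length = 0 + 3 = 3

3


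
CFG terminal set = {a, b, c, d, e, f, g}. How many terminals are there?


Terminal symbols: a, b, c, d, e, f, g
Counting each: a (#1), b (#2), c (#3), d (#4), e (#5), f (#6), g (#7)
Total = 7

7


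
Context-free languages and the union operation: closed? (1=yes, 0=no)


CFL closure properties:
  Closed under: union, concatenation, Kleene star
  NOT closed under: intersection, complement
Operation 'union' is in closed list -> Yes (closed)

1


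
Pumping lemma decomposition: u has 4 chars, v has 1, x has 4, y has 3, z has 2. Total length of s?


|s| = |u| + |v| + |x| + |y| + |z|
= 4 + 1 + 4 + 3 + 2
= 5 + 4 + 5
= 9 + 5
= 14

14


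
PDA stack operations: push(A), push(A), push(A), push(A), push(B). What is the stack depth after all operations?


Tracing stack operations:
  push(A) -> stack = [A], depth=1
  push(A) -> stack = [A,A], depth=2
  push(A) -> stack = [A,A,A], depth=3
  push(A) -> stack = [A,A,A,A], depth=4
  push(B) -> stack = [A,A,A,A,B], depth=5
Final depth = 5

5


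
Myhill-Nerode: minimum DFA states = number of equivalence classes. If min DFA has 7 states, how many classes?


Myhill-Nerode theorem:
Number of equivalence classes = number of states in minimal DFA
Minimal DFA states = 7
Therefore equivalence classes = 7

7


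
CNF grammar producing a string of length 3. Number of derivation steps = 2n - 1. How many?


Chomsky Normal Form derivation:
String length n = 3
Each step either:
  - Splits a nonterminal into two (n-1 such steps)
  - Converts a nonterminal to terminal (n such steps)
Total = (n-1) + n = 2n - 1
= 2(3) - 1
= 6 - 1
= 5

5


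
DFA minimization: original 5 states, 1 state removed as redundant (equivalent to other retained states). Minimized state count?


Original DFA: 5 states
Redundant states removed: 1
Minimized states = original - removed
= 5 - 1
= 4

4


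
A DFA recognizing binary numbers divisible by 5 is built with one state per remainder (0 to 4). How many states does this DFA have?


Divisibility by 5 is tracked via the remainder mod 5: 0, 1, ..., 4
The construction assigns one state to each remainder
Number of remainders = 5

5


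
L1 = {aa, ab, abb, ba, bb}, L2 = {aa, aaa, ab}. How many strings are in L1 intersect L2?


L1 = {aa, ab, abb, ba, bb}
L2 = {aa, aaa, ab}
Checking each string in L1 against L2:
  'aa': in L2? Yes
  'ab': in L2? Yes
  'abb': in L2? No
  'ba': in L2? No
  'bb': in L2? No
Intersection = {aa, ab}
|L1 ∩ L2| = 2

2


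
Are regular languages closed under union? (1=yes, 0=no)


Regular languages are closed under:
- Union (DFA product construction)
- Intersection (DFA product construction)
- Complement (swap accept/reject states)
- Concatenation (NFA construction)
- Kleene star (NFA construction)
union is in this list
Therefore: closed

1


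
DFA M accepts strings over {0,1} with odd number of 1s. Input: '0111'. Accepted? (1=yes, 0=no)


DFA has 2 states: q_even (start, accept=no) and q_odd
Processing string '0111' character by character:
  Position 0: read '0', 1-count=0 -> q_even (no change)
  Position 1: read '1', 1-count=1 -> q_odd
  Position 2: read '1', 1-count=2 -> q_even
  Position 3: read '1', 1-count=3 -> q_odd
Final state: q_odd, total 1s = 3 (odd); the DFA requires an odd count -> accept

1


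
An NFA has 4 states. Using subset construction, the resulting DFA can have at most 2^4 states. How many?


NFA has 4 states
Subset construction: each DFA state = subset of NFA states
Maximum subsets = 2^4
2^4 = 16

16


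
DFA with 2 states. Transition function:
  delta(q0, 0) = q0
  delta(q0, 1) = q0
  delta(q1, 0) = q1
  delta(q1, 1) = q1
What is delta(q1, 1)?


Looking up transition function:
delta(q1, 1) in the table
Row: q1, Column: 1
Result: q1

q1


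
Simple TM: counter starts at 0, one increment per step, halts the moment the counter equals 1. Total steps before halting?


Counter starts at 0. Counting sequence:
  Step 1: counter = 1
Counter reached 1 -> halt
Total steps = 1

1


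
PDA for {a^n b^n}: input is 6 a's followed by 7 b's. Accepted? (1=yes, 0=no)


Language requires equal numbers of a's and b's
PDA pushes for each 'a', pops for each 'b'
Number of a's = 6
Number of b's = 7
6 != 7 -> Reject

0


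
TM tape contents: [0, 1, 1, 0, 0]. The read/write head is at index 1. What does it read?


Tape: [0, 1, 1, 0, 0]
Positions: 0 1 2 3 4
Values:    0 1 1 0 0
Head at position 1
tape[1] = 1

1


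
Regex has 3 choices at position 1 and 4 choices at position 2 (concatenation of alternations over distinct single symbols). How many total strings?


First group: 3 alternatives
Second group: 4 alternatives
Concatenation: each choice from group 1 pairs with each from group 2
Total = 3 x 4 = 12

12


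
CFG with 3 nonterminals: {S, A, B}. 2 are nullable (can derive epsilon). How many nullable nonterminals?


Nonterminals: {S, A, B}
A nonterminal is nullable if it can derive epsilon
Counting nullable nonterminals: 2
Total nullable = 2

2


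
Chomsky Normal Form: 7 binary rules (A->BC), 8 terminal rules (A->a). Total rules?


CNF allows two rule forms:
  A -> BC (binary): 7 rules
  A -> a (terminal): 8 rules
Total = 7 + 8 = 15

15


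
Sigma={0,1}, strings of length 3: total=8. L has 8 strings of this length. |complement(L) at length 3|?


Alphabet: {0,1}
String length: 3
Total strings of length 3 = 2^3 = 8
Strings in L = 8
Complement = total - |L|
= 8 - 8
= 0

0


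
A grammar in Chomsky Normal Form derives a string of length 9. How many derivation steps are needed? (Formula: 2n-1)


Chomsky Normal Form derivation:
String length n = 9
Each step either:
  - Splits a nonterminal into two (n-1 such steps)
  - Converts a nonterminal to terminal (n such steps)
Total = (n-1) + n = 2n - 1
= 2(9) - 1
= 18 - 1
= 17

17


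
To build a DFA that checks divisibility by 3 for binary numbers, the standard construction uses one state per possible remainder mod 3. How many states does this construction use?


Divisibility by 3 is tracked via the remainder mod 3: 0, 1, ..., 2
The construction assigns one state to each remainder
Number of remainders = 3

3


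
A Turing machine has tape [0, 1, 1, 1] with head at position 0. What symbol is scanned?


Tape: [0, 1, 1, 1]
Positions: 0 1 2 3
Values:    0 1 1 1
Head at position 0
tape[0] = 0

0


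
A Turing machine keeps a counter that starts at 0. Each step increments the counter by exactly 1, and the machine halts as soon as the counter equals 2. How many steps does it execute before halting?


Counter starts at 0. Counting sequence:
  Step 1: counter = 1
  Step 2: counter = 2
Counter reached 2 -> halt
Total steps = 2

2


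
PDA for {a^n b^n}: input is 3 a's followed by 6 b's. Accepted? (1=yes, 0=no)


Language requires equal numbers of a's and b's
PDA pushes for each 'a', pops for each 'b'
Number of a's = 3
Number of b's = 6
3 != 6 -> Reject

0


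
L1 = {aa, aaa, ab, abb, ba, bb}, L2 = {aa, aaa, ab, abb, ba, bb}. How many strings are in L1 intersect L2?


L1 = {aa, aaa, ab, abb, ba, bb}
L2 = {aa, aaa, ab, abb, ba, bb}
Checking each string in L1 against L2:
  'aa': in L2? Yes
  'aaa': in L2? Yes
  'ab': in L2? Yes
  'abb': in L2? Yes
  'ba': in L2? Yes
  'bb': in L2? Yes
Intersection = {aa, aaa, ab, abb, ba, bb}
|L1 ∩ L2| = 6

6


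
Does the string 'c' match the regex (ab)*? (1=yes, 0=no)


Pattern: (ab)*
String: 'c'
Pattern requires: zero or more repetitions of 'ab'
Length 1 is odd -> cannot be (ab)* -> no match
Result: 0

0


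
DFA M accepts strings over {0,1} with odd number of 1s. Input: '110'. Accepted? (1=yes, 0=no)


DFA has 2 states: q_even (start, accept=no) and q_odd
Processing string '110' character by character:
  Position 0: read '1', 1-count=1 -> q_odd
  Position 1: read '1', 1-count=2 -> q_even
  Position 2: read '0', 1-count=2 -> q_even (no change)
Final state: q_even, total 1s = 2 (even); the DFA requires an odd count -> reject

0
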